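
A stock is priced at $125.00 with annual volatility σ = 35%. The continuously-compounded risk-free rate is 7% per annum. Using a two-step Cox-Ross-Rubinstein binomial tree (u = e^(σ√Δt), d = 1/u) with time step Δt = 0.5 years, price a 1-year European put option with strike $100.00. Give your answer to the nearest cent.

$5.34

CRR parameters: u = e^(σ√Δt) = e^(0.35·√0.5) = 1.2808, d = 1/u = 0.7808
Per-period rate: rΔt = 0.07·0.5 = 0.035, so R = e^0.035 = 1.0356
Risk-neutral probability p = (e^0.035 − 0.7808)/(1.2808 − 0.7808) = 0.2549/0.5000 = 0.5097
Terminal stock prices: S_uu = 205.1, S_ud = 125, S_dd = 76.2
Terminal payoffs (K − S): max(-105.1, 0) = 0, max(-25, 0) = 0, max(23.8, 0) = 23.8
Node u (S = 160.1): V_u = e^(−0.035)·[0.5097·0.0000 + 0.4903·0.0000] = 0.0000
Node d (S = 97.6): V_d = e^(−0.035)·[0.5097·0.0000 + 0.4903·23.8017] = 11.2692
Node 0 (S = 125): V_0 = e^(−0.035)·[0.5097·0.0000 + 0.4903·11.2692] = 5.3355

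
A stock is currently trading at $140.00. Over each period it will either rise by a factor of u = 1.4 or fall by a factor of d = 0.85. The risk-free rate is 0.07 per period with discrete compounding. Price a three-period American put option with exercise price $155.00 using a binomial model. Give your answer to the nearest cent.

$21.76

Risk-neutral probability p = (1 + 0.07 − 0.85)/(1.4 − 0.85) = 0.2200/0.5500 = 0.4000
Terminal stock prices: S_uuu = 384.2, S_uud = 233.2, S_udd = 141.6, S_ddd = 85.98
Terminal payoffs (K − S): max(-229.2, 0) = 0, max(-78.24, 0) = 0, max(13.39, 0) = 13.39, max(69.02, 0) = 69.02
Node uu (S = 274.4): continuation = 1/1.07·[0.4000·0.0000 + 0.6000·0.0000] = 0.0000; exercise value = 0.0000 ≤ continuation, so V_uu = 0.0000
Node ud (S = 166.6): continuation = 1/1.07·[0.4000·0.0000 + 0.6000·13.3900] = 7.5084; exercise value = 0.0000 ≤ continuation, so V_ud = 7.5084
Node dd (S = 101.1): continuation = 1/1.07·[0.4000·13.3900 + 0.6000·69.0225] = 43.7098; exercise value = 53.8500 > continuation, so V_dd = 53.8500 (exercise)
Node u (S = 196): continuation = 1/1.07·[0.4000·0.0000 + 0.6000·7.5084] = 4.2103; exercise value = 0.0000 ≤ continuation, so V_u = 4.2103
Node d (S = 119): continuation = 1/1.07·[0.4000·7.5084 + 0.6000·53.8500] = 33.0031; exercise value = 36.0000 > continuation, so V_d = 36.0000 (exercise)
Node 0 (S = 140): continuation = 1/1.07·[0.4000·4.2103 + 0.6000·36.0000] = 21.7609; exercise value = 15.0000 ≤ continuation, so V_0 = 21.7609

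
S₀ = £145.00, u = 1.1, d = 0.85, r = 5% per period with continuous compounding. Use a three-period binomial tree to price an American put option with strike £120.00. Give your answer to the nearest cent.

Risk-neutral probability p = (e^0.05 − 0.85)/(1.1 − 0.85) = 0.2013/0.2500 = 0.8051
Terminal stock prices: S_uuu = 193, S_uud = 149.1, S_udd = 115.2, S_ddd = 89.05
Terminal payoffs (K − S): max(-73, 0) = 0, max(-29.13, 0) = 0, max(4.761, 0) = 4.761, max(30.95, 0) = 30.95
Node uu (S = 175.5): continuation = e^(−0.05)·[0.8051·0.0000 + 0.1949·0.0000] = 0.0000; exercise value = 0.0000 ≤ continuation, so V_uu = 0.0000
Node ud (S = 135.6): continuation = e^(−0.05)·[0.8051·0.0000 + 0.1949·4.7613] = 0.8828; exercise value = 0.0000 ≤ continuation, so V_ud = 0.8828
Node dd (S = 104.8): continuation = e^(−0.05)·[0.8051·4.7613 + 0.1949·30.9519] = 9.3850; exercise value = 15.2375 > continuation, so V_dd = 15.2375 (exercise)
Node u (S = 159.5): continuation = e^(−0.05)·[0.8051·0.0000 + 0.1949·0.8828] = 0.1637; exercise value = 0.0000 ≤ continuation, so V_u = 0.1637
Node d (S = 123.2): continuation = e^(−0.05)·[0.8051·0.8828 + 0.1949·15.2375] = 3.5012; exercise value = 0.0000 ≤ continuation, so V_d = 3.5012
Node 0 (S = 145): continuation = e^(−0.05)·[0.8051·0.1637 + 0.1949·3.5012] = 0.7745; exercise value = 0.0000 ≤ continuation, so V_0 = 0.7745

£0.77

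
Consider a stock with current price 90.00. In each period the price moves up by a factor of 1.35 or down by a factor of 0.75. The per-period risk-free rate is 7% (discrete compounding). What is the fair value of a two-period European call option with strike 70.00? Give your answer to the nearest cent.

32.54

Risk-neutral probability p = (1 + 0.07 − 0.75)/(1.35 − 0.75) = 0.3200/0.6000 = 0.5333
Terminal stock prices: S_uu = 164, S_ud = 91.13, S_dd = 50.62
Terminal payoffs (S − K): max(94.03, 0) = 94.03, max(21.13, 0) = 21.13, max(-19.38, 0) = 0
Node u (S = 121.5): V_u = 1/1.07·[0.5333·94.0250 + 0.4667·21.1250] = 56.0794
Node d (S = 67.5): V_d = 1/1.07·[0.5333·21.1250 + 0.4667·0.0000] = 10.5296
Node 0 (S = 90): V_0 = 1/1.07·[0.5333·56.0794 + 0.4667·10.5296] = 32.5447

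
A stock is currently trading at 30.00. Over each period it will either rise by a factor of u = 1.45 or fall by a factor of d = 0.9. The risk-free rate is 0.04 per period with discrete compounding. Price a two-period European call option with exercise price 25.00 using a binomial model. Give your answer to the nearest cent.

Risk-neutral probability p = (1 + 0.04 − 0.9)/(1.45 − 0.9) = 0.1400/0.5500 = 0.2545
Terminal stock prices: S_uu = 63.08, S_ud = 39.15, S_dd = 24.3
Terminal payoffs (S − K): max(38.08, 0) = 38.08, max(14.15, 0) = 14.15, max(-0.7, 0) = 0
Node u (S = 43.5): V_u = 1/1.04·[0.2545·38.0750 + 0.7455·14.1500] = 19.4615
Node d (S = 27): V_d = 1/1.04·[0.2545·14.1500 + 0.7455·0.0000] = 3.4633
Node 0 (S = 30): V_0 = 1/1.04·[0.2545·19.4615 + 0.7455·3.4633] = 7.2457

7.25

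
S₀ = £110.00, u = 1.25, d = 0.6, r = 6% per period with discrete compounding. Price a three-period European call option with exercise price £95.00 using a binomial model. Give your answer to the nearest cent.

£38.66

Risk-neutral probability p = (1 + 0.06 − 0.6)/(1.25 − 0.6) = 0.4600/0.6500 = 0.7077
Terminal stock prices: S_uuu = 214.8, S_uud = 103.1, S_udd = 49.5, S_ddd = 23.76
Terminal payoffs (S − K): max(119.8, 0) = 119.8, max(8.125, 0) = 8.125, max(-45.5, 0) = 0, max(-71.24, 0) = 0
Node uu (S = 171.9): V_uu = 1/1.06·[0.7077·119.8438 + 0.2923·8.1250] = 82.2524
Node ud (S = 82.5): V_ud = 1/1.06·[0.7077·8.1250 + 0.2923·0.0000] = 5.4245
Node dd (S = 39.6): V_dd = 1/1.06·[0.7077·0.0000 + 0.2923·0.0000] = 0.0000
Node u (S = 137.5): V_u = 1/1.06·[0.7077·82.2524 + 0.2923·5.4245] = 56.4104
Node d (S = 66): V_d = 1/1.06·[0.7077·5.4245 + 0.2923·0.0000] = 3.6216
Node 0 (S = 110): V_0 = 1/1.06·[0.7077·56.4104 + 0.2923·3.6216] = 38.6602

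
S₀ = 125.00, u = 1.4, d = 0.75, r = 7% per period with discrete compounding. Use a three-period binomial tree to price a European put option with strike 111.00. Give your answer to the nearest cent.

10.13

Risk-neutral probability p = (1 + 0.07 − 0.75)/(1.4 − 0.75) = 0.3200/0.6500 = 0.4923
Terminal stock prices: S_uuu = 343, S_uud = 183.7, S_udd = 98.44, S_ddd = 52.73
Terminal payoffs (K − S): max(-232, 0) = 0, max(-72.75, 0) = 0, max(12.56, 0) = 12.56, max(58.27, 0) = 58.27
Node uu (S = 245): V_uu = 1/1.07·[0.4923·0.0000 + 0.5077·0.0000] = 0.0000
Node ud (S = 131.2): V_ud = 1/1.07·[0.4923·0.0000 + 0.5077·12.5625] = 5.9606
Node dd (S = 70.31): V_dd = 1/1.07·[0.4923·12.5625 + 0.5077·58.2656] = 33.4258
Node u (S = 175): V_u = 1/1.07·[0.4923·0.0000 + 0.5077·5.9606] = 2.8282
Node d (S = 93.75): V_d = 1/1.07·[0.4923·5.9606 + 0.5077·33.4258] = 18.6023
Node 0 (S = 125): V_0 = 1/1.07·[0.4923·2.8282 + 0.5077·18.6023] = 10.1277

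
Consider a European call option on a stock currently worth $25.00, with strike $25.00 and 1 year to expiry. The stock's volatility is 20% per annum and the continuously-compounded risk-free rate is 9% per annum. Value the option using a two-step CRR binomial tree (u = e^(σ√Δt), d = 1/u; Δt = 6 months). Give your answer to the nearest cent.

$2.94

CRR parameters: u = e^(σ√Δt) = e^(0.2·√0.5) = 1.1519, d = 1/u = 0.8681
Per-period rate: rΔt = 0.09·0.5 = 0.045, so R = e^0.045 = 1.0460
Risk-neutral probability p = (e^0.045 − 0.8681)/(1.1519 − 0.8681) = 0.1779/0.2838 = 0.6269
Terminal stock prices: S_uu = 33.17, S_ud = 25, S_dd = 18.84
Terminal payoffs (S − K): max(8.172, 0) = 8.172, max(0, 0) = 0, max(-6.159, 0) = 0
Node u (S = 28.8): V_u = e^(−0.045)·[0.6269·8.1724 + 0.3731·0.0000] = 4.8978
Node d (S = 21.7): V_d = e^(−0.045)·[0.6269·0.0000 + 0.3731·0.0000] = 0.0000
Node 0 (S = 25): V_0 = e^(−0.045)·[0.6269·4.8978 + 0.3731·0.0000] = 2.9353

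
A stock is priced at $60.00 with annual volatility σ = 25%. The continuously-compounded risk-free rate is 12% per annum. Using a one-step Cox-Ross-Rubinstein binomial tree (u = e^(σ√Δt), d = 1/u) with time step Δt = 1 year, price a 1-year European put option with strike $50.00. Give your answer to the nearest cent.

$0.90

CRR parameters: u = e^(σ√Δt) = e^(0.25·√1) = 1.2840, d = 1/u = 0.7788
Per-period rate: rΔt = 0.12·1 = 0.12, so R = e^0.12 = 1.1275
Risk-neutral probability p = (e^0.12 − 0.7788)/(1.2840 − 0.7788) = 0.3487/0.5052 = 0.6902
Terminal stock prices: S_u = 77.04, S_d = 46.73
Terminal payoffs (K − S): max(-27.04, 0) = 0, max(3.272, 0) = 3.272
Node 0 (S = 60): V_0 = e^(−0.12)·[0.6902·0.0000 + 0.3098·3.2720] = 0.8991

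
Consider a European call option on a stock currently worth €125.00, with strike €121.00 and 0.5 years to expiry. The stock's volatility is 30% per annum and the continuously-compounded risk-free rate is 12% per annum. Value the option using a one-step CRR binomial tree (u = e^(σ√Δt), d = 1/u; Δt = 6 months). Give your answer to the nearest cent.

CRR parameters: u = e^(σ√Δt) = e^(0.3·√0.5) = 1.2363, d = 1/u = 0.8089
Per-period rate: rΔt = 0.12·0.5 = 0.06, so R = e^0.06 = 1.0618
Risk-neutral probability p = (e^0.06 − 0.8089)/(1.2363 − 0.8089) = 0.2530/0.4275 = 0.5918
Terminal stock prices: S_u = 154.5, S_d = 101.1
Terminal payoffs (S − K): max(33.54, 0) = 33.54, max(-19.89, 0) = 0
Node 0 (S = 125): V_0 = e^(−0.06)·[0.5918·33.5389 + 0.4082·0.0000] = 18.6933

€18.69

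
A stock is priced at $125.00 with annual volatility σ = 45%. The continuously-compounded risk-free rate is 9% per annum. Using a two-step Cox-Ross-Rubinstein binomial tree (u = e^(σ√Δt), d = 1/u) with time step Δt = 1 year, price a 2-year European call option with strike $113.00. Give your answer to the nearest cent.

CRR parameters: u = e^(σ√Δt) = e^(0.45·√1) = 1.5683, d = 1/u = 0.6376
Per-period rate: rΔt = 0.09·1 = 0.09, so R = e^0.09 = 1.0942
Risk-neutral probability p = (e^0.09 − 0.6376)/(1.5683 − 0.6376) = 0.4565/0.9307 = 0.4905
Terminal stock prices: S_uu = 307.5, S_ud = 125, S_dd = 50.82
Terminal payoffs (S − K): max(194.5, 0) = 194.5, max(12, 0) = 12, max(-62.18, 0) = 0
Node u (S = 196): V_u = e^(−0.09)·[0.4905·194.4504 + 0.5095·12.0000] = 92.7648
Node d (S = 79.7): V_d = e^(−0.09)·[0.4905·12.0000 + 0.5095·0.0000] = 5.3799
Node 0 (S = 125): V_0 = e^(−0.09)·[0.4905·92.7648 + 0.5095·5.3799] = 44.0940

$44.09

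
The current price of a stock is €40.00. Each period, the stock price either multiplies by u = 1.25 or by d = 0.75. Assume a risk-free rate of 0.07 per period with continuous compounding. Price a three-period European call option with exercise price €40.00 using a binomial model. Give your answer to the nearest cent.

Risk-neutral probability p = (e^0.07 − 0.75)/(1.25 − 0.75) = 0.3225/0.5000 = 0.6450
Terminal stock prices: S_uuu = 78.12, S_uud = 46.88, S_udd = 28.12, S_ddd = 16.88
Terminal payoffs (S − K): max(38.12, 0) = 38.12, max(6.875, 0) = 6.875, max(-11.88, 0) = 0, max(-23.12, 0) = 0
Node uu (S = 62.5): V_uu = e^(−0.07)·[0.6450·38.1250 + 0.3550·6.8750] = 25.2042
Node ud (S = 37.5): V_ud = e^(−0.07)·[0.6450·6.8750 + 0.3550·0.0000] = 4.1347
Node dd (S = 22.5): V_dd = e^(−0.07)·[0.6450·0.0000 + 0.3550·0.0000] = 0.0000
Node u (S = 50): V_u = e^(−0.07)·[0.6450·25.2042 + 0.3550·4.1347] = 16.5266
Node d (S = 30): V_d = e^(−0.07)·[0.6450·4.1347 + 0.3550·0.0000] = 2.4866
Node 0 (S = 40): V_0 = e^(−0.07)·[0.6450·16.5266 + 0.3550·2.4866] = 10.7623

€10.76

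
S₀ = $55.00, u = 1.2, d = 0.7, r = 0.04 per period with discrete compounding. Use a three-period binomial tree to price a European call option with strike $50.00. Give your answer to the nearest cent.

Risk-neutral probability p = (1 + 0.04 − 0.7)/(1.2 − 0.7) = 0.3400/0.5000 = 0.6800
Terminal stock prices: S_uuu = 95.04, S_uud = 55.44, S_udd = 32.34, S_ddd = 18.86
Terminal payoffs (S − K): max(45.04, 0) = 45.04, max(5.44, 0) = 5.44, max(-17.66, 0) = 0, max(-31.14, 0) = 0
Node uu (S = 79.2): V_uu = 1/1.04·[0.6800·45.0400 + 0.3200·5.4400] = 31.1231
Node ud (S = 46.2): V_ud = 1/1.04·[0.6800·5.4400 + 0.3200·0.0000] = 3.5569
Node dd (S = 26.95): V_dd = 1/1.04·[0.6800·0.0000 + 0.3200·0.0000] = 0.0000
Node u (S = 66): V_u = 1/1.04·[0.6800·31.1231 + 0.3200·3.5569] = 21.4441
Node d (S = 38.5): V_d = 1/1.04·[0.6800·3.5569 + 0.3200·0.0000] = 2.3257
Node 0 (S = 55): V_0 = 1/1.04·[0.6800·21.4441 + 0.3200·2.3257] = 14.7368

$14.74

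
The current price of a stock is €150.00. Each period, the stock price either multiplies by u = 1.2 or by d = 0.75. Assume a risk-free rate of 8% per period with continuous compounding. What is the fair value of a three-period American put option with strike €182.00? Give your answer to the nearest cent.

Risk-neutral probability p = (e^0.08 − 0.75)/(1.2 − 0.75) = 0.3333/0.4500 = 0.7406
Terminal stock prices: S_uuu = 259.2, S_uud = 162, S_udd = 101.2, S_ddd = 63.28
Terminal payoffs (K − S): max(-77.2, 0) = 0, max(20, 0) = 20, max(80.75, 0) = 80.75, max(118.7, 0) = 118.7
Node uu (S = 216): continuation = e^(−0.08)·[0.7406·0.0000 + 0.2594·20.0000] = 4.7884; exercise value = 0.0000 ≤ continuation, so V_uu = 4.7884
Node ud (S = 135): continuation = e^(−0.08)·[0.7406·20.0000 + 0.2594·80.7500] = 33.0072; exercise value = 47.0000 > continuation, so V_ud = 47.0000 (exercise)
Node dd (S = 84.38): continuation = e^(−0.08)·[0.7406·80.7500 + 0.2594·118.7188] = 83.6322; exercise value = 97.6250 > continuation, so V_dd = 97.6250 (exercise)
Node u (S = 180): continuation = e^(−0.08)·[0.7406·4.7884 + 0.2594·47.0000] = 14.5266; exercise value = 2.0000 ≤ continuation, so V_u = 14.5266
Node d (S = 112.5): continuation = e^(−0.08)·[0.7406·47.0000 + 0.2594·97.6250] = 55.5072; exercise value = 69.5000 > continuation, so V_d = 69.5000 (exercise)
Node 0 (S = 150): continuation = e^(−0.08)·[0.7406·14.5266 + 0.2594·69.5000] = 26.5716; exercise value = 32.0000 > continuation, so V_0 = 32.0000 (exercise)

€32.00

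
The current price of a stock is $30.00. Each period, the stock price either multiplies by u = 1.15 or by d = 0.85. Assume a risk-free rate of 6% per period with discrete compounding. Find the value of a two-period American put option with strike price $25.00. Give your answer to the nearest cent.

Risk-neutral probability p = (1 + 0.06 − 0.85)/(1.15 − 0.85) = 0.2100/0.3000 = 0.7000
Terminal stock prices: S_uu = 39.67, S_ud = 29.32, S_dd = 21.67
Terminal payoffs (K − S): max(-14.67, 0) = 0, max(-4.325, 0) = 0, max(3.325, 0) = 3.325
Node u (S = 34.5): continuation = 1/1.06·[0.7000·0.0000 + 0.3000·0.0000] = 0.0000; exercise value = 0.0000 ≤ continuation, so V_u = 0.0000
Node d (S = 25.5): continuation = 1/1.06·[0.7000·0.0000 + 0.3000·3.3250] = 0.9410; exercise value = 0.0000 ≤ continuation, so V_d = 0.9410
Node 0 (S = 30): continuation = 1/1.06·[0.7000·0.0000 + 0.3000·0.9410] = 0.2663; exercise value = 0.0000 ≤ continuation, so V_0 = 0.2663

$0.27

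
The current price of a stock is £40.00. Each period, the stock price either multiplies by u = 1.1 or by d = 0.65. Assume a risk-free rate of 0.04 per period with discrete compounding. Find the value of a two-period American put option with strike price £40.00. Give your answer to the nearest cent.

£3.01

Risk-neutral probability p = (1 + 0.04 − 0.65)/(1.1 − 0.65) = 0.3900/0.4500 = 0.8667
Terminal stock prices: S_uu = 48.4, S_ud = 28.6, S_dd = 16.9
Terminal payoffs (K − S): max(-8.4, 0) = 0, max(11.4, 0) = 11.4, max(23.1, 0) = 23.1
Node u (S = 44): continuation = 1/1.04·[0.8667·0.0000 + 0.1333·11.4000] = 1.4615; exercise value = 0.0000 ≤ continuation, so V_u = 1.4615
Node d (S = 26): continuation = 1/1.04·[0.8667·11.4000 + 0.1333·23.1000] = 12.4615; exercise value = 14.0000 > continuation, so V_d = 14.0000 (exercise)
Node 0 (S = 40): continuation = 1/1.04·[0.8667·1.4615 + 0.1333·14.0000] = 3.0128; exercise value = 0.0000 ≤ continuation, so V_0 = 3.0128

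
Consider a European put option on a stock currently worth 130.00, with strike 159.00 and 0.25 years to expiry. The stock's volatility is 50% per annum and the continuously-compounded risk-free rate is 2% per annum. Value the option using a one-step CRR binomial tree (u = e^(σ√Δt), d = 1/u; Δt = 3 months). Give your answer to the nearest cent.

CRR parameters: u = e^(σ√Δt) = e^(0.5·√0.25) = 1.2840, d = 1/u = 0.7788
Per-period rate: rΔt = 0.02·0.25 = 0.005, so R = e^0.005 = 1.0050
Risk-neutral probability p = (e^0.005 − 0.7788)/(1.2840 − 0.7788) = 0.2262/0.5052 = 0.4477
Terminal stock prices: S_u = 166.9, S_d = 101.2
Terminal payoffs (K − S): max(-7.923, 0) = 0, max(57.76, 0) = 57.76
Node 0 (S = 130): V_0 = e^(−0.005)·[0.4477·0.0000 + 0.5523·57.7559] = 31.7369

31.74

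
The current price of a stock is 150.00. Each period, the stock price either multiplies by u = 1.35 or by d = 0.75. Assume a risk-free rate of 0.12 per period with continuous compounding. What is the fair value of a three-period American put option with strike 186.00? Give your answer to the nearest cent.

Risk-neutral probability p = (e^0.12 − 0.75)/(1.35 − 0.75) = 0.3775/0.6000 = 0.6292
Terminal stock prices: S_uuu = 369.1, S_uud = 205, S_udd = 113.9, S_ddd = 63.28
Terminal payoffs (K − S): max(-183.1, 0) = 0, max(-19.03, 0) = 0, max(72.09, 0) = 72.09, max(122.7, 0) = 122.7
Node uu (S = 273.4): continuation = e^(−0.12)·[0.6292·0.0000 + 0.3708·0.0000] = 0.0000; exercise value = 0.0000 ≤ continuation, so V_uu = 0.0000
Node ud (S = 151.9): continuation = e^(−0.12)·[0.6292·0.0000 + 0.3708·72.0938] = 23.7119; exercise value = 34.1250 > continuation, so V_ud = 34.1250 (exercise)
Node dd (S = 84.38): continuation = e^(−0.12)·[0.6292·72.0938 + 0.3708·122.7188] = 80.5922; exercise value = 101.6250 > continuation, so V_dd = 101.6250 (exercise)
Node u (S = 202.5): continuation = e^(−0.12)·[0.6292·0.0000 + 0.3708·34.1250] = 11.2239; exercise value = 0.0000 ≤ continuation, so V_u = 11.2239
Node d (S = 112.5): continuation = e^(−0.12)·[0.6292·34.1250 + 0.3708·101.6250] = 52.4672; exercise value = 73.5000 > continuation, so V_d = 73.5000 (exercise)
Node 0 (S = 150): continuation = e^(−0.12)·[0.6292·11.2239 + 0.3708·73.5000] = 30.4376; exercise value = 36.0000 > continuation, so V_0 = 36.0000 (exercise)

36.00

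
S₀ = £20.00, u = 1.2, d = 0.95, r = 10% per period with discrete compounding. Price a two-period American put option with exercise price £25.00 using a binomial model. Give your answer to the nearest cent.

Risk-neutral probability p = (1 + 0.1 − 0.95)/(1.2 − 0.95) = 0.1500/0.2500 = 0.6000
Terminal stock prices: S_uu = 28.8, S_ud = 22.8, S_dd = 18.05
Terminal payoffs (K − S): max(-3.8, 0) = 0, max(2.2, 0) = 2.2, max(6.95, 0) = 6.95
Node u (S = 24): continuation = 1/1.1·[0.6000·0.0000 + 0.4000·2.2000] = 0.8000; exercise value = 1.0000 > continuation, so V_u = 1.0000 (exercise)
Node d (S = 19): continuation = 1/1.1·[0.6000·2.2000 + 0.4000·6.9500] = 3.7273; exercise value = 6.0000 > continuation, so V_d = 6.0000 (exercise)
Node 0 (S = 20): continuation = 1/1.1·[0.6000·1.0000 + 0.4000·6.0000] = 2.7273; exercise value = 5.0000 > continuation, so V_0 = 5.0000 (exercise)

£5.00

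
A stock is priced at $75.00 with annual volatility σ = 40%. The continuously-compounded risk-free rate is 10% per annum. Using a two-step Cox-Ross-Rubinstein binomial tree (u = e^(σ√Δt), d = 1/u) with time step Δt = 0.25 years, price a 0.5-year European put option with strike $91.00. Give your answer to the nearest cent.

$16.79

CRR parameters: u = e^(σ√Δt) = e^(0.4·√0.25) = 1.2214, d = 1/u = 0.8187
Per-period rate: rΔt = 0.1·0.25 = 0.025, so R = e^0.025 = 1.0253
Risk-neutral probability p = (e^0.025 − 0.8187)/(1.2214 − 0.8187) = 0.2066/0.4027 = 0.5130
Terminal stock prices: S_uu = 111.9, S_ud = 75, S_dd = 50.27
Terminal payoffs (K − S): max(-20.89, 0) = 0, max(16, 0) = 16, max(40.73, 0) = 40.73
Node u (S = 91.61): V_u = e^(−0.025)·[0.5130·0.0000 + 0.4870·16.0000] = 7.5991
Node d (S = 61.4): V_d = e^(−0.025)·[0.5130·16.0000 + 0.4870·40.7260] = 27.3484
Node 0 (S = 75): V_0 = e^(−0.025)·[0.5130·7.5991 + 0.4870·27.3484] = 16.7913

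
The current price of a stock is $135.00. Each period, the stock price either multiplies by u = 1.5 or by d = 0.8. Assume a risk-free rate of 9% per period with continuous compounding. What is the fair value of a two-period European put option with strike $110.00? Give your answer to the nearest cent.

Risk-neutral probability p = (e^0.09 − 0.8)/(1.5 − 0.8) = 0.2942/0.7000 = 0.4202
Terminal stock prices: S_uu = 303.8, S_ud = 162, S_dd = 86.4
Terminal payoffs (K − S): max(-193.8, 0) = 0, max(-52, 0) = 0, max(23.6, 0) = 23.6
Node u (S = 202.5): V_u = e^(−0.09)·[0.4202·0.0000 + 0.5798·0.0000] = 0.0000
Node d (S = 108): V_d = e^(−0.09)·[0.4202·0.0000 + 0.5798·23.6000] = 12.5045
Node 0 (S = 135): V_0 = e^(−0.09)·[0.4202·0.0000 + 0.5798·12.5045] = 6.6256

$6.63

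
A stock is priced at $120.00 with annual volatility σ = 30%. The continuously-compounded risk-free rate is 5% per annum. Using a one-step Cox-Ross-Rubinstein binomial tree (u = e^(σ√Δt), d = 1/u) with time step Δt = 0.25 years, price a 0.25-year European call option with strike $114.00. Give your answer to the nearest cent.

CRR parameters: u = e^(σ√Δt) = e^(0.3·√0.25) = 1.1618, d = 1/u = 0.8607
Per-period rate: rΔt = 0.05·0.25 = 0.0125, so R = e^0.0125 = 1.0126
Risk-neutral probability p = (e^0.0125 − 0.8607)/(1.1618 − 0.8607) = 0.1519/0.3011 = 0.5043
Terminal stock prices: S_u = 139.4, S_d = 103.3
Terminal payoffs (S − K): max(25.42, 0) = 25.42, max(-10.72, 0) = 0
Node 0 (S = 120): V_0 = e^(−0.0125)·[0.5043·25.4201 + 0.4957·0.0000] = 12.6612

$12.66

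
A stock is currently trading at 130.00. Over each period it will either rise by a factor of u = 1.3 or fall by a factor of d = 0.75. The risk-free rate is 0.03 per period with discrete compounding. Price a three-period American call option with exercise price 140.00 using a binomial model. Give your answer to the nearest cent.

Risk-neutral probability p = (1 + 0.03 − 0.75)/(1.3 − 0.75) = 0.2800/0.5500 = 0.5091
Terminal stock prices: S_uuu = 285.6, S_uud = 164.8, S_udd = 95.06, S_ddd = 54.84
Terminal payoffs (S − K): max(145.6, 0) = 145.6, max(24.78, 0) = 24.78, max(-44.94, 0) = 0, max(-85.16, 0) = 0
Node uu (S = 219.7): continuation = 1/1.03·[0.5091·145.6100 + 0.4909·24.7750] = 83.7777; exercise value = 79.7000 ≤ continuation, so V_uu = 83.7777
Node ud (S = 126.8): continuation = 1/1.03·[0.5091·24.7750 + 0.4909·0.0000] = 12.2454; exercise value = 0.0000 ≤ continuation, so V_ud = 12.2454
Node dd (S = 73.12): continuation = 1/1.03·[0.5091·0.0000 + 0.4909·0.0000] = 0.0000; exercise value = 0.0000 ≤ continuation, so V_dd = 0.0000
Node u (S = 169): continuation = 1/1.03·[0.5091·83.7777 + 0.4909·12.2454] = 47.2445; exercise value = 29.0000 ≤ continuation, so V_u = 47.2445
Node d (S = 97.5): continuation = 1/1.03·[0.5091·12.2454 + 0.4909·0.0000] = 6.0524; exercise value = 0.0000 ≤ continuation, so V_d = 6.0524
Node 0 (S = 130): continuation = 1/1.03·[0.5091·47.2445 + 0.4909·6.0524] = 26.2359; exercise value = 0.0000 ≤ continuation, so V_0 = 26.2359

26.24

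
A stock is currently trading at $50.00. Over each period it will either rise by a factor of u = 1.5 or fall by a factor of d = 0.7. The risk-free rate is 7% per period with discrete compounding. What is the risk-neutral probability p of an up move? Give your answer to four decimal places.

p = 0.4625

Risk-neutral probability p = (1 + 0.07 − 0.7)/(1.5 − 0.7) = 0.3700/0.8000 = 0.4625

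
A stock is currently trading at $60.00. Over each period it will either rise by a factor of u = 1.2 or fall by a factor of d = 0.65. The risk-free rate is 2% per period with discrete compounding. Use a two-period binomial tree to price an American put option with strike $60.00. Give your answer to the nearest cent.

$9.53

Risk-neutral probability p = (1 + 0.02 − 0.65)/(1.2 − 0.65) = 0.3700/0.5500 = 0.6727
Terminal stock prices: S_uu = 86.4, S_ud = 46.8, S_dd = 25.35
Terminal payoffs (K − S): max(-26.4, 0) = 0, max(13.2, 0) = 13.2, max(34.65, 0) = 34.65
Node u (S = 72): continuation = 1/1.02·[0.6727·0.0000 + 0.3273·13.2000] = 4.2353; exercise value = 0.0000 ≤ continuation, so V_u = 4.2353
Node d (S = 39): continuation = 1/1.02·[0.6727·13.2000 + 0.3273·34.6500] = 19.8235; exercise value = 21.0000 > continuation, so V_d = 21.0000 (exercise)
Node 0 (S = 60): continuation = 1/1.02·[0.6727·4.2353 + 0.3273·21.0000] = 9.5313; exercise value = 0.0000 ≤ continuation, so V_0 = 9.5313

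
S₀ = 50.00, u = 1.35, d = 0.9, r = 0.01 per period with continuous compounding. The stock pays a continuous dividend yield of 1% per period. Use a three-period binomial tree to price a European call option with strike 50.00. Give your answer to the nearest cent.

Per-period risk-free factor R = e^0.01 = 1.0101; dividend-adjusted growth = e^(0.01−0.01) = 1.0000.
Risk-neutral probability p = (1.0000 − 0.9)/(1.35 − 0.9) = 0.1000/0.4500 = 0.2222
Terminal stock prices: S_uuu = 123, S_uud = 82.01, S_udd = 54.68, S_ddd = 36.45
Terminal payoffs (S − K): max(73.02, 0) = 73.02, max(32.01, 0) = 32.01, max(4.675, 0) = 4.675, max(-13.55, 0) = 0
Node uu (S = 91.13): V_uu = e^(−0.01)·[0.2222·73.0188 + 0.7778·32.0125] = 40.7158
Node ud (S = 60.75): V_ud = e^(−0.01)·[0.2222·32.0125 + 0.7778·4.6750] = 10.6430
Node dd (S = 40.5): V_dd = e^(−0.01)·[0.2222·4.6750 + 0.7778·0.0000] = 1.0286
Node u (S = 67.5): V_u = e^(−0.01)·[0.2222·40.7158 + 0.7778·10.6430] = 17.1535
Node d (S = 45): V_d = e^(−0.01)·[0.2222·10.6430 + 0.7778·1.0286] = 3.1336
Node 0 (S = 50): V_0 = e^(−0.01)·[0.2222·17.1535 + 0.7778·3.1336] = 6.1870

6.19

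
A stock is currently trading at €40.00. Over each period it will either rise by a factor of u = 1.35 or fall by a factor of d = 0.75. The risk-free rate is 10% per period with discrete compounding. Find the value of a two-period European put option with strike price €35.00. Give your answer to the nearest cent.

Risk-neutral probability p = (1 + 0.1 − 0.75)/(1.35 − 0.75) = 0.3500/0.6000 = 0.5833
Terminal stock prices: S_uu = 72.9, S_ud = 40.5, S_dd = 22.5
Terminal payoffs (K − S): max(-37.9, 0) = 0, max(-5.5, 0) = 0, max(12.5, 0) = 12.5
Node u (S = 54): V_u = 1/1.1·[0.5833·0.0000 + 0.4167·0.0000] = 0.0000
Node d (S = 30): V_d = 1/1.1·[0.5833·0.0000 + 0.4167·12.5000] = 4.7348
Node 0 (S = 40): V_0 = 1/1.1·[0.5833·0.0000 + 0.4167·4.7348] = 1.7935

€1.79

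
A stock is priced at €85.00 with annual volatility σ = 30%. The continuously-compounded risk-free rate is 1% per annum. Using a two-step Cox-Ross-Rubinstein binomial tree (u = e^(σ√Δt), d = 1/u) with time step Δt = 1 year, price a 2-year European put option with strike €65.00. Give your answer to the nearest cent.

€5.60

CRR parameters: u = e^(σ√Δt) = e^(0.3·√1) = 1.3499, d = 1/u = 0.7408
Per-period rate: rΔt = 0.01·1 = 0.01, so R = e^0.01 = 1.0101
Risk-neutral probability p = (e^0.01 − 0.7408)/(1.3499 − 0.7408) = 0.2692/0.6090 = 0.4421
Terminal stock prices: S_uu = 154.9, S_ud = 85, S_dd = 46.65
Terminal payoffs (K − S): max(-89.88, 0) = 0, max(-20, 0) = 0, max(18.35, 0) = 18.35
Node u (S = 114.7): V_u = e^(−0.01)·[0.4421·0.0000 + 0.5579·0.0000] = 0.0000
Node d (S = 62.97): V_d = e^(−0.01)·[0.4421·0.0000 + 0.5579·18.3510] = 10.1369
Node 0 (S = 85): V_0 = e^(−0.01)·[0.4421·0.0000 + 0.5579·10.1369] = 5.5995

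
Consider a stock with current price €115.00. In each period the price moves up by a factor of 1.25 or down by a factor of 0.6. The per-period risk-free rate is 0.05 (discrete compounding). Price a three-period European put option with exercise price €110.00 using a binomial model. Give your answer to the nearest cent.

€12.87

Risk-neutral probability p = (1 + 0.05 − 0.6)/(1.25 − 0.6) = 0.4500/0.6500 = 0.6923
Terminal stock prices: S_uuu = 224.6, S_uud = 107.8, S_udd = 51.75, S_ddd = 24.84
Terminal payoffs (K − S): max(-114.6, 0) = 0, max(2.188, 0) = 2.188, max(58.25, 0) = 58.25, max(85.16, 0) = 85.16
Node uu (S = 179.7): V_uu = 1/1.05·[0.6923·0.0000 + 0.3077·2.1875] = 0.6410
Node ud (S = 86.25): V_ud = 1/1.05·[0.6923·2.1875 + 0.3077·58.2500] = 18.5119
Node dd (S = 41.4): V_dd = 1/1.05·[0.6923·58.2500 + 0.3077·85.1600] = 63.3619
Node u (S = 143.8): V_u = 1/1.05·[0.6923·0.6410 + 0.3077·18.5119] = 5.8474
Node d (S = 69): V_d = 1/1.05·[0.6923·18.5119 + 0.3077·63.3619] = 30.7732
Node 0 (S = 115): V_0 = 1/1.05·[0.6923·5.8474 + 0.3077·30.7732] = 12.8732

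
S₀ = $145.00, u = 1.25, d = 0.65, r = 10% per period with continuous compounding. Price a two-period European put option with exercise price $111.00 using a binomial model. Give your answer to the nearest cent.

Risk-neutral probability p = (e^0.1 − 0.65)/(1.25 − 0.65) = 0.4552/0.6000 = 0.7586
Terminal stock prices: S_uu = 226.6, S_ud = 117.8, S_dd = 61.26
Terminal payoffs (K − S): max(-115.6, 0) = 0, max(-6.812, 0) = 0, max(49.74, 0) = 49.74
Node u (S = 181.2): V_u = e^(−0.1)·[0.7586·0.0000 + 0.2414·0.0000] = 0.0000
Node d (S = 94.25): V_d = e^(−0.1)·[0.7586·0.0000 + 0.2414·49.7375] = 10.8632
Node 0 (S = 145): V_0 = e^(−0.1)·[0.7586·0.0000 + 0.2414·10.8632] = 2.3727

$2.37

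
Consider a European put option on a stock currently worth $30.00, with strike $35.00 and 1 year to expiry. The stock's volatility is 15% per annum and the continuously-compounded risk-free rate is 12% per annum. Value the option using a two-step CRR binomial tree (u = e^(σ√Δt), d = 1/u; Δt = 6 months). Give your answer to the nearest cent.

CRR parameters: u = e^(σ√Δt) = e^(0.15·√0.5) = 1.1119, d = 1/u = 0.8994
Per-period rate: rΔt = 0.12·0.5 = 0.06, so R = e^0.06 = 1.0618
Risk-neutral probability p = (e^0.06 − 0.8994)/(1.1119 − 0.8994) = 0.1625/0.2125 = 0.7645
Terminal stock prices: S_uu = 37.09, S_ud = 30, S_dd = 24.27
Terminal payoffs (K − S): max(-2.089, 0) = 0, max(5, 0) = 5, max(10.73, 0) = 10.73
Node u (S = 33.36): V_u = e^(−0.06)·[0.7645·0.0000 + 0.2355·5.0000] = 1.1091
Node d (S = 26.98): V_d = e^(−0.06)·[0.7645·5.0000 + 0.2355·10.7343] = 5.9808
Node 0 (S = 30): V_0 = e^(−0.06)·[0.7645·1.1091 + 0.2355·5.9808] = 2.1252

$2.13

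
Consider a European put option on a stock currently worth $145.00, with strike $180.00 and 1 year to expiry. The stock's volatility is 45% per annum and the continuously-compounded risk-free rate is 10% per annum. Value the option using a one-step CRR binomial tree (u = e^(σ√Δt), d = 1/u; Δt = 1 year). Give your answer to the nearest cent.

$39.42

CRR parameters: u = e^(σ√Δt) = e^(0.45·√1) = 1.5683, d = 1/u = 0.6376
Per-period rate: rΔt = 0.1·1 = 0.1, so R = e^0.1 = 1.1052
Risk-neutral probability p = (e^0.1 − 0.6376)/(1.5683 − 0.6376) = 0.4675/0.9307 = 0.5024
Terminal stock prices: S_u = 227.4, S_d = 92.46
Terminal payoffs (K − S): max(-47.41, 0) = 0, max(87.54, 0) = 87.54
Node 0 (S = 145): V_0 = e^(−0.1)·[0.5024·0.0000 + 0.4976·87.5439] = 39.4192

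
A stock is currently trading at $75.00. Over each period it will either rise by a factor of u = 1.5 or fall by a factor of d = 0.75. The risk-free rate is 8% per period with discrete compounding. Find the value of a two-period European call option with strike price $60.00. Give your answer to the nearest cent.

Risk-neutral probability p = (1 + 0.08 − 0.75)/(1.5 − 0.75) = 0.3300/0.7500 = 0.4400
Terminal stock prices: S_uu = 168.8, S_ud = 84.38, S_dd = 42.19
Terminal payoffs (S − K): max(108.8, 0) = 108.8, max(24.38, 0) = 24.38, max(-17.81, 0) = 0
Node u (S = 112.5): V_u = 1/1.08·[0.4400·108.7500 + 0.5600·24.3750] = 56.9444
Node d (S = 56.25): V_d = 1/1.08·[0.4400·24.3750 + 0.5600·0.0000] = 9.9306
Node 0 (S = 75): V_0 = 1/1.08·[0.4400·56.9444 + 0.5600·9.9306] = 28.3488

$28.35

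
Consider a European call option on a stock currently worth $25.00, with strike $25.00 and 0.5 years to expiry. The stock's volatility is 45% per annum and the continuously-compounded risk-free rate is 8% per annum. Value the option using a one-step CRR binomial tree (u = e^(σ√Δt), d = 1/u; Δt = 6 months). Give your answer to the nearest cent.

$4.36

CRR parameters: u = e^(σ√Δt) = e^(0.45·√0.5) = 1.3746, d = 1/u = 0.7275
Per-period rate: rΔt = 0.08·0.5 = 0.04, so R = e^0.04 = 1.0408
Risk-neutral probability p = (e^0.04 − 0.7275)/(1.3746 − 0.7275) = 0.3134/0.6472 = 0.4842
Terminal stock prices: S_u = 34.37, S_d = 18.19
Terminal payoffs (S − K): max(9.366, 0) = 9.366, max(-6.814, 0) = 0
Node 0 (S = 25): V_0 = e^(−0.04)·[0.4842·9.3662 + 0.5158·0.0000] = 4.3571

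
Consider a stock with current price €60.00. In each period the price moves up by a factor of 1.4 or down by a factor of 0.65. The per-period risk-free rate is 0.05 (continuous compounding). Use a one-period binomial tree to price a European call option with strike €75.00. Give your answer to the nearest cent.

Risk-neutral probability p = (e^0.05 − 0.65)/(1.4 − 0.65) = 0.4013/0.7500 = 0.5350
Terminal stock prices: S_u = 84, S_d = 39
Terminal payoffs (S − K): max(9, 0) = 9, max(-36, 0) = 0
Node 0 (S = 60): V_0 = e^(−0.05)·[0.5350·9.0000 + 0.4650·0.0000] = 4.5804

€4.58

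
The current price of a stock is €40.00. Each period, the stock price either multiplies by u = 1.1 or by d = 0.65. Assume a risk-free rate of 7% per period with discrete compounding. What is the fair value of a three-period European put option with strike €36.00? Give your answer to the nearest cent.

€0.83

Risk-neutral probability p = (1 + 0.07 − 0.65)/(1.1 − 0.65) = 0.4200/0.4500 = 0.9333
Terminal stock prices: S_uuu = 53.24, S_uud = 31.46, S_udd = 18.59, S_ddd = 10.98
Terminal payoffs (K − S): max(-17.24, 0) = 0, max(4.54, 0) = 4.54, max(17.41, 0) = 17.41, max(25.02, 0) = 25.02
Node uu (S = 48.4): V_uu = 1/1.07·[0.9333·0.0000 + 0.0667·4.5400] = 0.2829
Node ud (S = 28.6): V_ud = 1/1.07·[0.9333·4.5400 + 0.0667·17.4100] = 5.0449
Node dd (S = 16.9): V_dd = 1/1.07·[0.9333·17.4100 + 0.0667·25.0150] = 16.7449
Node u (S = 44): V_u = 1/1.07·[0.9333·0.2829 + 0.0667·5.0449] = 0.5611
Node d (S = 26): V_d = 1/1.07·[0.9333·5.0449 + 0.0667·16.7449] = 5.4438
Node 0 (S = 40): V_0 = 1/1.07·[0.9333·0.5611 + 0.0667·5.4438] = 0.8286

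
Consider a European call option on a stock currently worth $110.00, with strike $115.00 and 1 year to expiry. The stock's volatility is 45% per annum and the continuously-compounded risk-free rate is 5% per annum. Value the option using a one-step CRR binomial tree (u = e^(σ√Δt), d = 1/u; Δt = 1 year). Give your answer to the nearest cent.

CRR parameters: u = e^(σ√Δt) = e^(0.45·√1) = 1.5683, d = 1/u = 0.6376
Per-period rate: rΔt = 0.05·1 = 0.05, so R = e^0.05 = 1.0513
Risk-neutral probability p = (e^0.05 − 0.6376)/(1.5683 − 0.6376) = 0.4136/0.9307 = 0.4445
Terminal stock prices: S_u = 172.5, S_d = 70.14
Terminal payoffs (S − K): max(57.51, 0) = 57.51, max(-44.86, 0) = 0
Node 0 (S = 110): V_0 = e^(−0.05)·[0.4445·57.5143 + 0.5555·0.0000] = 24.3156

$24.32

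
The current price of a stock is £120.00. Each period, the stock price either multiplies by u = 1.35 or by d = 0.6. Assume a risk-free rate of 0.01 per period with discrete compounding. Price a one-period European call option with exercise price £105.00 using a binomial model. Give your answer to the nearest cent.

Risk-neutral probability p = (1 + 0.01 − 0.6)/(1.35 − 0.6) = 0.4100/0.7500 = 0.5467
Terminal stock prices: S_u = 162, S_d = 72
Terminal payoffs (S − K): max(57, 0) = 57, max(-33, 0) = 0
Node 0 (S = 120): V_0 = 1/1.01·[0.5467·57.0000 + 0.4533·0.0000] = 30.8515

£30.85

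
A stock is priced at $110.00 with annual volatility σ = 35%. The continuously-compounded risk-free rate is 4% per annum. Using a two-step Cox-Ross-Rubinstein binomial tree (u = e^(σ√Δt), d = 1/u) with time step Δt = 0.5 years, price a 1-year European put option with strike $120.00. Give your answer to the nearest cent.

CRR parameters: u = e^(σ√Δt) = e^(0.35·√0.5) = 1.2808, d = 1/u = 0.7808
Per-period rate: rΔt = 0.04·0.5 = 0.02, so R = e^0.02 = 1.0202
Risk-neutral probability p = (e^0.02 − 0.7808)/(1.2808 − 0.7808) = 0.2394/0.5000 = 0.4788
Terminal stock prices: S_uu = 180.5, S_ud = 110, S_dd = 67.05
Terminal payoffs (K − S): max(-60.45, 0) = 0, max(10, 0) = 10, max(52.95, 0) = 52.95
Node u (S = 140.9): V_u = e^(−0.02)·[0.4788·0.0000 + 0.5212·10.0000] = 5.1084
Node d (S = 85.88): V_d = e^(−0.02)·[0.4788·10.0000 + 0.5212·52.9455] = 31.7402
Node 0 (S = 110): V_0 = e^(−0.02)·[0.4788·5.1084 + 0.5212·31.7402] = 18.6118

$18.61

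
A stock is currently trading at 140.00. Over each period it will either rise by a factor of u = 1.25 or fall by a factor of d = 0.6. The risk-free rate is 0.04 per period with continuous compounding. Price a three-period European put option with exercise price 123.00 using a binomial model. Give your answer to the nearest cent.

Risk-neutral probability p = (e^0.04 − 0.6)/(1.25 − 0.6) = 0.4408/0.6500 = 0.6782
Terminal stock prices: S_uuu = 273.4, S_uud = 131.2, S_udd = 63, S_ddd = 30.24
Terminal payoffs (K − S): max(-150.4, 0) = 0, max(-8.25, 0) = 0, max(60, 0) = 60, max(92.76, 0) = 92.76
Node uu (S = 218.8): V_uu = e^(−0.04)·[0.6782·0.0000 + 0.3218·0.0000] = 0.0000
Node ud (S = 105): V_ud = e^(−0.04)·[0.6782·0.0000 + 0.3218·60.0000] = 18.5526
Node dd (S = 50.4): V_dd = e^(−0.04)·[0.6782·60.0000 + 0.3218·92.7600] = 67.7771
Node u (S = 175): V_u = e^(−0.04)·[0.6782·0.0000 + 0.3218·18.5526] = 5.7367
Node d (S = 84): V_d = e^(−0.04)·[0.6782·18.5526 + 0.3218·67.7771] = 33.0459
Node 0 (S = 140): V_0 = e^(−0.04)·[0.6782·5.7367 + 0.3218·33.0459] = 13.9560

13.96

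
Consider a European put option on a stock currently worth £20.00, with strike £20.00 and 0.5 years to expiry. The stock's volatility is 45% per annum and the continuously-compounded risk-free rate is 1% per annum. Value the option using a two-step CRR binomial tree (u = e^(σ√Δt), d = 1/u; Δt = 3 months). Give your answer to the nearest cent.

CRR parameters: u = e^(σ√Δt) = e^(0.45·√0.25) = 1.2523, d = 1/u = 0.7985
Per-period rate: rΔt = 0.01·0.25 = 0.0025, so R = e^0.0025 = 1.0025
Risk-neutral probability p = (e^0.0025 − 0.7985)/(1.2523 − 0.7985) = 0.2040/0.4538 = 0.4495
Terminal stock prices: S_uu = 31.37, S_ud = 20, S_dd = 12.75
Terminal payoffs (K − S): max(-11.37, 0) = 0, max(0, 0) = 0, max(7.247, 0) = 7.247
Node u (S = 25.05): V_u = e^(−0.0025)·[0.4495·0.0000 + 0.5505·0.0000] = 0.0000
Node d (S = 15.97): V_d = e^(−0.0025)·[0.4495·0.0000 + 0.5505·7.2474] = 3.9797
Node 0 (S = 20): V_0 = e^(−0.0025)·[0.4495·0.0000 + 0.5505·3.9797] = 2.1854

£2.19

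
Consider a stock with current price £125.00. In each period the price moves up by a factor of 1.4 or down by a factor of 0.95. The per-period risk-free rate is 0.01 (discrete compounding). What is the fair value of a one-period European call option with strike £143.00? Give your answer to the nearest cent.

Risk-neutral probability p = (1 + 0.01 − 0.95)/(1.4 − 0.95) = 0.0600/0.4500 = 0.1333
Terminal stock prices: S_u = 175, S_d = 118.8
Terminal payoffs (S − K): max(32, 0) = 32, max(-24.25, 0) = 0
Node 0 (S = 125): V_0 = 1/1.01·[0.1333·32.0000 + 0.8667·0.0000] = 4.2244

£4.22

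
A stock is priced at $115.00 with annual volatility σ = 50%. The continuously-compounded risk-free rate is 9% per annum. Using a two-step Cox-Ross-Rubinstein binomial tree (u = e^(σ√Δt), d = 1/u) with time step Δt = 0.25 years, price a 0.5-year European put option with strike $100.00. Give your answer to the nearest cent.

$7.73

CRR parameters: u = e^(σ√Δt) = e^(0.5·√0.25) = 1.2840, d = 1/u = 0.7788
Per-period rate: rΔt = 0.09·0.25 = 0.0225, so R = e^0.0225 = 1.0228
Risk-neutral probability p = (e^0.0225 − 0.7788)/(1.2840 − 0.7788) = 0.2440/0.5052 = 0.4829
Terminal stock prices: S_uu = 189.6, S_ud = 115, S_dd = 69.75
Terminal payoffs (K − S): max(-89.6, 0) = 0, max(-15, 0) = 0, max(30.25, 0) = 30.25
Node u (S = 147.7): V_u = e^(−0.0225)·[0.4829·0.0000 + 0.5171·0.0000] = 0.0000
Node d (S = 89.56): V_d = e^(−0.0225)·[0.4829·0.0000 + 0.5171·30.2490] = 15.2948
Node 0 (S = 115): V_0 = e^(−0.0225)·[0.4829·0.0000 + 0.5171·15.2948] = 7.7335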